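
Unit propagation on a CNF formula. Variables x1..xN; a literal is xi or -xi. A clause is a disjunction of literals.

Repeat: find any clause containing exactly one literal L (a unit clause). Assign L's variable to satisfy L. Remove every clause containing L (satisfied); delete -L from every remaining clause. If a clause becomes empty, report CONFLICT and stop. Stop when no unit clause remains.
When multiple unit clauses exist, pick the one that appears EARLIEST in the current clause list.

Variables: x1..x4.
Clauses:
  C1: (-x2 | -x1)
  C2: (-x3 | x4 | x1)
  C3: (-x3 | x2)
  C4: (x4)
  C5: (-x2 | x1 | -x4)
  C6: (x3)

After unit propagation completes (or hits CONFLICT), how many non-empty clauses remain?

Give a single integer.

Answer: 0

Derivation:
unit clause [4] forces x4=T; simplify:
  drop -4 from [-2, 1, -4] -> [-2, 1]
  satisfied 2 clause(s); 4 remain; assigned so far: [4]
unit clause [3] forces x3=T; simplify:
  drop -3 from [-3, 2] -> [2]
  satisfied 1 clause(s); 3 remain; assigned so far: [3, 4]
unit clause [2] forces x2=T; simplify:
  drop -2 from [-2, -1] -> [-1]
  drop -2 from [-2, 1] -> [1]
  satisfied 1 clause(s); 2 remain; assigned so far: [2, 3, 4]
unit clause [-1] forces x1=F; simplify:
  drop 1 from [1] -> [] (empty!)
  satisfied 1 clause(s); 1 remain; assigned so far: [1, 2, 3, 4]
CONFLICT (empty clause)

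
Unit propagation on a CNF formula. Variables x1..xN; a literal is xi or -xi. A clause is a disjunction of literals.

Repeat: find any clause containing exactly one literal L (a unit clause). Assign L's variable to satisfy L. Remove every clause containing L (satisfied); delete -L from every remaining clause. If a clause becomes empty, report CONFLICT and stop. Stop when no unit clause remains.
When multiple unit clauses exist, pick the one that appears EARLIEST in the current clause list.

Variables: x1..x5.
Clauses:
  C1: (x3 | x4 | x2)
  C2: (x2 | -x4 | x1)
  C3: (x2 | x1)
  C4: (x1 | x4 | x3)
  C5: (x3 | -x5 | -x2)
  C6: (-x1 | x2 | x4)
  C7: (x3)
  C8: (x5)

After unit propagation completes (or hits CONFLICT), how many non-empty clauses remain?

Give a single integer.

Answer: 3

Derivation:
unit clause [3] forces x3=T; simplify:
  satisfied 4 clause(s); 4 remain; assigned so far: [3]
unit clause [5] forces x5=T; simplify:
  satisfied 1 clause(s); 3 remain; assigned so far: [3, 5]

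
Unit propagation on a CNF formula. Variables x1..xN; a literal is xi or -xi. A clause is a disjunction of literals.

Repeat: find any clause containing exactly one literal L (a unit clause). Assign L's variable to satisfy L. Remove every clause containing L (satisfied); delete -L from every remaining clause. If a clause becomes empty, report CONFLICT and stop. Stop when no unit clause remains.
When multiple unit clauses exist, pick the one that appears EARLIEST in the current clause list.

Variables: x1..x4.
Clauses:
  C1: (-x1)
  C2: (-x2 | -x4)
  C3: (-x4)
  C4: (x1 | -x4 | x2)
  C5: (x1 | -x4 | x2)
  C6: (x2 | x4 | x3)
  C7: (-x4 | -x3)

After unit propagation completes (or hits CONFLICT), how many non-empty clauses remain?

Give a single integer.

Answer: 1

Derivation:
unit clause [-1] forces x1=F; simplify:
  drop 1 from [1, -4, 2] -> [-4, 2]
  drop 1 from [1, -4, 2] -> [-4, 2]
  satisfied 1 clause(s); 6 remain; assigned so far: [1]
unit clause [-4] forces x4=F; simplify:
  drop 4 from [2, 4, 3] -> [2, 3]
  satisfied 5 clause(s); 1 remain; assigned so far: [1, 4]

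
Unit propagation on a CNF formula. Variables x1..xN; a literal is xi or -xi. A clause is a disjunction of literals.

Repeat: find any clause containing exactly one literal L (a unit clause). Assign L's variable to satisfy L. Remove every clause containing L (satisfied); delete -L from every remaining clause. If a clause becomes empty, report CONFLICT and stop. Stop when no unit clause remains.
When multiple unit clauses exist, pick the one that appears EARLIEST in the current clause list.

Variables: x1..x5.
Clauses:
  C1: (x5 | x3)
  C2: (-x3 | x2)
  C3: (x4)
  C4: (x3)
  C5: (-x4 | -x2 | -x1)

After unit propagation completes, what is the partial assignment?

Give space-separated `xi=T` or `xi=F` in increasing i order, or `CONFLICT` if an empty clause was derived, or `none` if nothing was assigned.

unit clause [4] forces x4=T; simplify:
  drop -4 from [-4, -2, -1] -> [-2, -1]
  satisfied 1 clause(s); 4 remain; assigned so far: [4]
unit clause [3] forces x3=T; simplify:
  drop -3 from [-3, 2] -> [2]
  satisfied 2 clause(s); 2 remain; assigned so far: [3, 4]
unit clause [2] forces x2=T; simplify:
  drop -2 from [-2, -1] -> [-1]
  satisfied 1 clause(s); 1 remain; assigned so far: [2, 3, 4]
unit clause [-1] forces x1=F; simplify:
  satisfied 1 clause(s); 0 remain; assigned so far: [1, 2, 3, 4]

Answer: x1=F x2=T x3=T x4=T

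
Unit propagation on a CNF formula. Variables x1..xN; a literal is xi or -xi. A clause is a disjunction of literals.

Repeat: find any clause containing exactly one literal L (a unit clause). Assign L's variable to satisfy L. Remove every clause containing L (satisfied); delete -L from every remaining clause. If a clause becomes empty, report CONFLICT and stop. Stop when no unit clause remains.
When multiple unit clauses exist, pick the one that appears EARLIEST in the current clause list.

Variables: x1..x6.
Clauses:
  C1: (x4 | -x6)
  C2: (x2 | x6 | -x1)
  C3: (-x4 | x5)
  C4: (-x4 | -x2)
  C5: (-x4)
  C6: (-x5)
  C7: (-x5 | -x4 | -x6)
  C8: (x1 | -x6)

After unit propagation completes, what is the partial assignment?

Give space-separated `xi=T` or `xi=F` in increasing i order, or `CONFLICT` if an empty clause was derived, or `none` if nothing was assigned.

unit clause [-4] forces x4=F; simplify:
  drop 4 from [4, -6] -> [-6]
  satisfied 4 clause(s); 4 remain; assigned so far: [4]
unit clause [-6] forces x6=F; simplify:
  drop 6 from [2, 6, -1] -> [2, -1]
  satisfied 2 clause(s); 2 remain; assigned so far: [4, 6]
unit clause [-5] forces x5=F; simplify:
  satisfied 1 clause(s); 1 remain; assigned so far: [4, 5, 6]

Answer: x4=F x5=F x6=F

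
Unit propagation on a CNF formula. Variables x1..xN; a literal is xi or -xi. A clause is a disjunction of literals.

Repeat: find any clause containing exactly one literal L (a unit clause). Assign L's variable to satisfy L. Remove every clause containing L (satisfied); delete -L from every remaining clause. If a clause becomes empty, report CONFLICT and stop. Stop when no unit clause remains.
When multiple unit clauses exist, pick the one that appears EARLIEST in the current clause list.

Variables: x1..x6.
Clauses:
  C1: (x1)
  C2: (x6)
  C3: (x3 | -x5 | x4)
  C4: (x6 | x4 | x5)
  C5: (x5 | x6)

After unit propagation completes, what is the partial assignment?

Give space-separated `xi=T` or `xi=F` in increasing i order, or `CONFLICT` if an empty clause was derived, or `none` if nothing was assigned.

unit clause [1] forces x1=T; simplify:
  satisfied 1 clause(s); 4 remain; assigned so far: [1]
unit clause [6] forces x6=T; simplify:
  satisfied 3 clause(s); 1 remain; assigned so far: [1, 6]

Answer: x1=T x6=T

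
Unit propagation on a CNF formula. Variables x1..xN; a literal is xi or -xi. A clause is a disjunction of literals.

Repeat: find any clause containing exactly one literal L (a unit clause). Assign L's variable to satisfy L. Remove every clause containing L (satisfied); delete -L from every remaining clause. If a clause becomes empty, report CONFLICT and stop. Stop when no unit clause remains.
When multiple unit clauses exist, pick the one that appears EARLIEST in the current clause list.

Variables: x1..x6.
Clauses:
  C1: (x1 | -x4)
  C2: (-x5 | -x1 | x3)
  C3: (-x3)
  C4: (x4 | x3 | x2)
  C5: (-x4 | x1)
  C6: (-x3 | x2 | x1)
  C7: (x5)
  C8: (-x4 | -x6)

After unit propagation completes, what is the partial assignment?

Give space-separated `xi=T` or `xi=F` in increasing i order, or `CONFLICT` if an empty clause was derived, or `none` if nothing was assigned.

Answer: x1=F x2=T x3=F x4=F x5=T

Derivation:
unit clause [-3] forces x3=F; simplify:
  drop 3 from [-5, -1, 3] -> [-5, -1]
  drop 3 from [4, 3, 2] -> [4, 2]
  satisfied 2 clause(s); 6 remain; assigned so far: [3]
unit clause [5] forces x5=T; simplify:
  drop -5 from [-5, -1] -> [-1]
  satisfied 1 clause(s); 5 remain; assigned so far: [3, 5]
unit clause [-1] forces x1=F; simplify:
  drop 1 from [1, -4] -> [-4]
  drop 1 from [-4, 1] -> [-4]
  satisfied 1 clause(s); 4 remain; assigned so far: [1, 3, 5]
unit clause [-4] forces x4=F; simplify:
  drop 4 from [4, 2] -> [2]
  satisfied 3 clause(s); 1 remain; assigned so far: [1, 3, 4, 5]
unit clause [2] forces x2=T; simplify:
  satisfied 1 clause(s); 0 remain; assigned so far: [1, 2, 3, 4, 5]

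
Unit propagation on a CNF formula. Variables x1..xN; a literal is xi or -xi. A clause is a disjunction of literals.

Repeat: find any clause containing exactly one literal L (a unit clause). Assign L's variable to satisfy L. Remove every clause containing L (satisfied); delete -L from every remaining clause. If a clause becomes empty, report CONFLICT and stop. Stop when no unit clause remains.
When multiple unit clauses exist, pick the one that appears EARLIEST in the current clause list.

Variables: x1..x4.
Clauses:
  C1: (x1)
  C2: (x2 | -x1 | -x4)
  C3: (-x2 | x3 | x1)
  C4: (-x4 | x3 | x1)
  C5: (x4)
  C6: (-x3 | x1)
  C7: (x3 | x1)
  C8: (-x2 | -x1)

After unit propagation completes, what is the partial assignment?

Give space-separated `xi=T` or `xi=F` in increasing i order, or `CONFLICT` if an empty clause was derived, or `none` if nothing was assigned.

Answer: CONFLICT

Derivation:
unit clause [1] forces x1=T; simplify:
  drop -1 from [2, -1, -4] -> [2, -4]
  drop -1 from [-2, -1] -> [-2]
  satisfied 5 clause(s); 3 remain; assigned so far: [1]
unit clause [4] forces x4=T; simplify:
  drop -4 from [2, -4] -> [2]
  satisfied 1 clause(s); 2 remain; assigned so far: [1, 4]
unit clause [2] forces x2=T; simplify:
  drop -2 from [-2] -> [] (empty!)
  satisfied 1 clause(s); 1 remain; assigned so far: [1, 2, 4]
CONFLICT (empty clause)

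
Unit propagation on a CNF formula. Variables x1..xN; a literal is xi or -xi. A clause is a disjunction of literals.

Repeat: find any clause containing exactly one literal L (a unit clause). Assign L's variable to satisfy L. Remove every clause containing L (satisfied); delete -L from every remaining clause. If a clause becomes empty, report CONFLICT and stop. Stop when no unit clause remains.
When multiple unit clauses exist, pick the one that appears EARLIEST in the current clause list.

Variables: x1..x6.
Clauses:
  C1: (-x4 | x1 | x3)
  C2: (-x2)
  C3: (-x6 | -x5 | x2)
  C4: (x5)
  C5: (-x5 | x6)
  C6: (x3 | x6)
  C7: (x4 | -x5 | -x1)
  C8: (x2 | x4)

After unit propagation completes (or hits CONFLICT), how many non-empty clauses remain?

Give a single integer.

unit clause [-2] forces x2=F; simplify:
  drop 2 from [-6, -5, 2] -> [-6, -5]
  drop 2 from [2, 4] -> [4]
  satisfied 1 clause(s); 7 remain; assigned so far: [2]
unit clause [5] forces x5=T; simplify:
  drop -5 from [-6, -5] -> [-6]
  drop -5 from [-5, 6] -> [6]
  drop -5 from [4, -5, -1] -> [4, -1]
  satisfied 1 clause(s); 6 remain; assigned so far: [2, 5]
unit clause [-6] forces x6=F; simplify:
  drop 6 from [6] -> [] (empty!)
  drop 6 from [3, 6] -> [3]
  satisfied 1 clause(s); 5 remain; assigned so far: [2, 5, 6]
CONFLICT (empty clause)

Answer: 4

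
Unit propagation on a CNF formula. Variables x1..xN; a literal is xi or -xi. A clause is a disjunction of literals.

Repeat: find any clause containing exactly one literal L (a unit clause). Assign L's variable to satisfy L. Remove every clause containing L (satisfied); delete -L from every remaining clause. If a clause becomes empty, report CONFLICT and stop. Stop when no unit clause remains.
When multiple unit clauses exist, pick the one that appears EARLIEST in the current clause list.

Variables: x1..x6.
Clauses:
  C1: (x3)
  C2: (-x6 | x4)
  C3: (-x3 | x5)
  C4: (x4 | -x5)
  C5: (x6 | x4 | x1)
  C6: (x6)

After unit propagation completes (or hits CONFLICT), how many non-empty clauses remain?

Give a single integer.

Answer: 0

Derivation:
unit clause [3] forces x3=T; simplify:
  drop -3 from [-3, 5] -> [5]
  satisfied 1 clause(s); 5 remain; assigned so far: [3]
unit clause [5] forces x5=T; simplify:
  drop -5 from [4, -5] -> [4]
  satisfied 1 clause(s); 4 remain; assigned so far: [3, 5]
unit clause [4] forces x4=T; simplify:
  satisfied 3 clause(s); 1 remain; assigned so far: [3, 4, 5]
unit clause [6] forces x6=T; simplify:
  satisfied 1 clause(s); 0 remain; assigned so far: [3, 4, 5, 6]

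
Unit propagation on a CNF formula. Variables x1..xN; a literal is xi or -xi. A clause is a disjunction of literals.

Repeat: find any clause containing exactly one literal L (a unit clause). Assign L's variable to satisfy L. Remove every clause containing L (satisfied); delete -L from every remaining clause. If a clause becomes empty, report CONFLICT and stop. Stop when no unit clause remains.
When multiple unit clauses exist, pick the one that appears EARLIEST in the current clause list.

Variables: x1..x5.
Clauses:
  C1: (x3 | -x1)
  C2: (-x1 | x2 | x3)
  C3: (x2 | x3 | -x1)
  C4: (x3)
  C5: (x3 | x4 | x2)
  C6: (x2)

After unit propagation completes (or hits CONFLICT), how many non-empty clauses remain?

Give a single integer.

unit clause [3] forces x3=T; simplify:
  satisfied 5 clause(s); 1 remain; assigned so far: [3]
unit clause [2] forces x2=T; simplify:
  satisfied 1 clause(s); 0 remain; assigned so far: [2, 3]

Answer: 0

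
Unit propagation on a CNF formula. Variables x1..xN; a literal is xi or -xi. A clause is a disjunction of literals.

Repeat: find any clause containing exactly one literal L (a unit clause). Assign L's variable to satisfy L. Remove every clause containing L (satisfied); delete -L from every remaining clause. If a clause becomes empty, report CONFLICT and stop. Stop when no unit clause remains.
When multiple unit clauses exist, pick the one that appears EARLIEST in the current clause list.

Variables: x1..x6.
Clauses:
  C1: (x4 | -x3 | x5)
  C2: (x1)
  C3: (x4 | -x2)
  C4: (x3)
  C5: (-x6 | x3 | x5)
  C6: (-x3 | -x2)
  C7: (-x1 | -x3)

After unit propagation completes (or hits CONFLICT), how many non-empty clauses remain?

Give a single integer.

Answer: 3

Derivation:
unit clause [1] forces x1=T; simplify:
  drop -1 from [-1, -3] -> [-3]
  satisfied 1 clause(s); 6 remain; assigned so far: [1]
unit clause [3] forces x3=T; simplify:
  drop -3 from [4, -3, 5] -> [4, 5]
  drop -3 from [-3, -2] -> [-2]
  drop -3 from [-3] -> [] (empty!)
  satisfied 2 clause(s); 4 remain; assigned so far: [1, 3]
CONFLICT (empty clause)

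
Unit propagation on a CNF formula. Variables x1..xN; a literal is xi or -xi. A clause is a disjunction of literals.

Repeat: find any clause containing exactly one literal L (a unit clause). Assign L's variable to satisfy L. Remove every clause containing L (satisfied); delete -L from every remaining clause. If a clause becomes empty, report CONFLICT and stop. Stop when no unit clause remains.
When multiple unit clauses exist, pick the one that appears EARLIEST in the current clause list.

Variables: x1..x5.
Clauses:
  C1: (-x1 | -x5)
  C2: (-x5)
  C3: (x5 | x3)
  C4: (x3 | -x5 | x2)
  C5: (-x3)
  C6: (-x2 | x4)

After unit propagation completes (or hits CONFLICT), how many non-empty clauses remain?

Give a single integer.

Answer: 1

Derivation:
unit clause [-5] forces x5=F; simplify:
  drop 5 from [5, 3] -> [3]
  satisfied 3 clause(s); 3 remain; assigned so far: [5]
unit clause [3] forces x3=T; simplify:
  drop -3 from [-3] -> [] (empty!)
  satisfied 1 clause(s); 2 remain; assigned so far: [3, 5]
CONFLICT (empty clause)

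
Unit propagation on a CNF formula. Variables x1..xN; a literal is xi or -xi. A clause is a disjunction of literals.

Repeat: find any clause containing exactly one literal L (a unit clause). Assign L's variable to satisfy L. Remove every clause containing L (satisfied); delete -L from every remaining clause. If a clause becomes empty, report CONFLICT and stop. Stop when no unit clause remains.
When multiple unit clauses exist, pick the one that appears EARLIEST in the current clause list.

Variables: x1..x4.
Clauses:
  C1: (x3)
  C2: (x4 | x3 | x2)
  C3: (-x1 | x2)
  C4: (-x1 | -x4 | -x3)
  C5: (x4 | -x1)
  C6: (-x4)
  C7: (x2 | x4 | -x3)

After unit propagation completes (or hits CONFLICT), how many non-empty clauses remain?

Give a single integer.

unit clause [3] forces x3=T; simplify:
  drop -3 from [-1, -4, -3] -> [-1, -4]
  drop -3 from [2, 4, -3] -> [2, 4]
  satisfied 2 clause(s); 5 remain; assigned so far: [3]
unit clause [-4] forces x4=F; simplify:
  drop 4 from [4, -1] -> [-1]
  drop 4 from [2, 4] -> [2]
  satisfied 2 clause(s); 3 remain; assigned so far: [3, 4]
unit clause [-1] forces x1=F; simplify:
  satisfied 2 clause(s); 1 remain; assigned so far: [1, 3, 4]
unit clause [2] forces x2=T; simplify:
  satisfied 1 clause(s); 0 remain; assigned so far: [1, 2, 3, 4]

Answer: 0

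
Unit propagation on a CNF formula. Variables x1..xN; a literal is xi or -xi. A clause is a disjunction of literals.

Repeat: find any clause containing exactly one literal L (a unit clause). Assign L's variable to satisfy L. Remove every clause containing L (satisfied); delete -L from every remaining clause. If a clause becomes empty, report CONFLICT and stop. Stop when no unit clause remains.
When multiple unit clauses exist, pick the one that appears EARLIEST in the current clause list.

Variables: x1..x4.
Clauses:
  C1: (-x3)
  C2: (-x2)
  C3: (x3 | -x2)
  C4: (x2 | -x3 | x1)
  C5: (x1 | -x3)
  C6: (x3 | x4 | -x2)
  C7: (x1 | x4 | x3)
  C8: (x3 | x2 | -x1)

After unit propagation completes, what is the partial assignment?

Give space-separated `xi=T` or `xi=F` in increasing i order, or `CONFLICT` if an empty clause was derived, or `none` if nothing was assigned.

Answer: x1=F x2=F x3=F x4=T

Derivation:
unit clause [-3] forces x3=F; simplify:
  drop 3 from [3, -2] -> [-2]
  drop 3 from [3, 4, -2] -> [4, -2]
  drop 3 from [1, 4, 3] -> [1, 4]
  drop 3 from [3, 2, -1] -> [2, -1]
  satisfied 3 clause(s); 5 remain; assigned so far: [3]
unit clause [-2] forces x2=F; simplify:
  drop 2 from [2, -1] -> [-1]
  satisfied 3 clause(s); 2 remain; assigned so far: [2, 3]
unit clause [-1] forces x1=F; simplify:
  drop 1 from [1, 4] -> [4]
  satisfied 1 clause(s); 1 remain; assigned so far: [1, 2, 3]
unit clause [4] forces x4=T; simplify:
  satisfied 1 clause(s); 0 remain; assigned so far: [1, 2, 3, 4]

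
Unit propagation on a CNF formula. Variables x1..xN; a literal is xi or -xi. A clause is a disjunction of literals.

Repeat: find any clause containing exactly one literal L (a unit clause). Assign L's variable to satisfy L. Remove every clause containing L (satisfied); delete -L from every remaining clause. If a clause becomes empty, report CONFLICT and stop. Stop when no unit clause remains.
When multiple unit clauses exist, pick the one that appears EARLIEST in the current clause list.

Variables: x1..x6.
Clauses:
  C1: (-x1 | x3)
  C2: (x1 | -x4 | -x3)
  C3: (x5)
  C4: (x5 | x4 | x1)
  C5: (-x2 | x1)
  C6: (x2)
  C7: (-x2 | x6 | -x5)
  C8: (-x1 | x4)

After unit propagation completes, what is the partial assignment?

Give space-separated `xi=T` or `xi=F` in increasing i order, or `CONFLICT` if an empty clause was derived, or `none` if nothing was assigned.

unit clause [5] forces x5=T; simplify:
  drop -5 from [-2, 6, -5] -> [-2, 6]
  satisfied 2 clause(s); 6 remain; assigned so far: [5]
unit clause [2] forces x2=T; simplify:
  drop -2 from [-2, 1] -> [1]
  drop -2 from [-2, 6] -> [6]
  satisfied 1 clause(s); 5 remain; assigned so far: [2, 5]
unit clause [1] forces x1=T; simplify:
  drop -1 from [-1, 3] -> [3]
  drop -1 from [-1, 4] -> [4]
  satisfied 2 clause(s); 3 remain; assigned so far: [1, 2, 5]
unit clause [3] forces x3=T; simplify:
  satisfied 1 clause(s); 2 remain; assigned so far: [1, 2, 3, 5]
unit clause [6] forces x6=T; simplify:
  satisfied 1 clause(s); 1 remain; assigned so far: [1, 2, 3, 5, 6]
unit clause [4] forces x4=T; simplify:
  satisfied 1 clause(s); 0 remain; assigned so far: [1, 2, 3, 4, 5, 6]

Answer: x1=T x2=T x3=T x4=T x5=T x6=T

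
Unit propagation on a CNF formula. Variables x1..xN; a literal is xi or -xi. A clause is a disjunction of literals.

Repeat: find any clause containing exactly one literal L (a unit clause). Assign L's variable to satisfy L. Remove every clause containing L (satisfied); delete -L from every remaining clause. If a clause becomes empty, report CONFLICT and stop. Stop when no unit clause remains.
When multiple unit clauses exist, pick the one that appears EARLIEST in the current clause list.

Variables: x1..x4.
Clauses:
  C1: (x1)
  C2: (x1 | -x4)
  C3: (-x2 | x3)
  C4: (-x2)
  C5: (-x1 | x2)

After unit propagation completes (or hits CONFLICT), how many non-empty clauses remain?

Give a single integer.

unit clause [1] forces x1=T; simplify:
  drop -1 from [-1, 2] -> [2]
  satisfied 2 clause(s); 3 remain; assigned so far: [1]
unit clause [-2] forces x2=F; simplify:
  drop 2 from [2] -> [] (empty!)
  satisfied 2 clause(s); 1 remain; assigned so far: [1, 2]
CONFLICT (empty clause)

Answer: 0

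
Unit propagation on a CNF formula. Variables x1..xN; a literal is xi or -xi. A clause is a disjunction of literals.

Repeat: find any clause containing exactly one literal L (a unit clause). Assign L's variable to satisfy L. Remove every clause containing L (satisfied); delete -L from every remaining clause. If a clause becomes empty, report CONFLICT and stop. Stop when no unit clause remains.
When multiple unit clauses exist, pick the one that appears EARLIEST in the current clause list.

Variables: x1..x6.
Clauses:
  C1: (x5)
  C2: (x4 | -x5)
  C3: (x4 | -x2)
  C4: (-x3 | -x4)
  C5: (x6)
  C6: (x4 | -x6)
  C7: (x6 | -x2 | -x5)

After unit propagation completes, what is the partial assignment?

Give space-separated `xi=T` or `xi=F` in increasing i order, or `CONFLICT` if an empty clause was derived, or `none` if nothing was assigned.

unit clause [5] forces x5=T; simplify:
  drop -5 from [4, -5] -> [4]
  drop -5 from [6, -2, -5] -> [6, -2]
  satisfied 1 clause(s); 6 remain; assigned so far: [5]
unit clause [4] forces x4=T; simplify:
  drop -4 from [-3, -4] -> [-3]
  satisfied 3 clause(s); 3 remain; assigned so far: [4, 5]
unit clause [-3] forces x3=F; simplify:
  satisfied 1 clause(s); 2 remain; assigned so far: [3, 4, 5]
unit clause [6] forces x6=T; simplify:
  satisfied 2 clause(s); 0 remain; assigned so far: [3, 4, 5, 6]

Answer: x3=F x4=T x5=T x6=T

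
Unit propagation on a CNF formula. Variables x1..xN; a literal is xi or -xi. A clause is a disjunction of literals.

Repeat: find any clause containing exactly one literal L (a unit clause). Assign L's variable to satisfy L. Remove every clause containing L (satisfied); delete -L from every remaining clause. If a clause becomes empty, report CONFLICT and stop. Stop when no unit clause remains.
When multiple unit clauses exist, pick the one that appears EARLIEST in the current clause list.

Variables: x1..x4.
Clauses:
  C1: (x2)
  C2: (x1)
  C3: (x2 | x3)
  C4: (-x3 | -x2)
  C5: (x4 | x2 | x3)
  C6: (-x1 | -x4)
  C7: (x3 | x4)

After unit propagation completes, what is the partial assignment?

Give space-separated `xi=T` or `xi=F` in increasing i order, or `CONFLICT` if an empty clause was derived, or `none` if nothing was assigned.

unit clause [2] forces x2=T; simplify:
  drop -2 from [-3, -2] -> [-3]
  satisfied 3 clause(s); 4 remain; assigned so far: [2]
unit clause [1] forces x1=T; simplify:
  drop -1 from [-1, -4] -> [-4]
  satisfied 1 clause(s); 3 remain; assigned so far: [1, 2]
unit clause [-3] forces x3=F; simplify:
  drop 3 from [3, 4] -> [4]
  satisfied 1 clause(s); 2 remain; assigned so far: [1, 2, 3]
unit clause [-4] forces x4=F; simplify:
  drop 4 from [4] -> [] (empty!)
  satisfied 1 clause(s); 1 remain; assigned so far: [1, 2, 3, 4]
CONFLICT (empty clause)

Answer: CONFLICT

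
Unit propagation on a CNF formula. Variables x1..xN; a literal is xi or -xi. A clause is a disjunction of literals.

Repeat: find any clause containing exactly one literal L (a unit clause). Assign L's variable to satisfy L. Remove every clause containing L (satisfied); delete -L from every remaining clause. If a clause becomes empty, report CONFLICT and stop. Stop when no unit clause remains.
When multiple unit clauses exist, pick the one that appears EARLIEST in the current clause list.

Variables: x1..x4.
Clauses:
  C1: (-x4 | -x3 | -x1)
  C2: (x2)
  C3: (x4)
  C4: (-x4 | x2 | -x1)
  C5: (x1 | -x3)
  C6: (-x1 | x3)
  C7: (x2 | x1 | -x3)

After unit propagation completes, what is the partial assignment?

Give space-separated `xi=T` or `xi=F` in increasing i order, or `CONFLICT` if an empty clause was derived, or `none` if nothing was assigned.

Answer: x2=T x4=T

Derivation:
unit clause [2] forces x2=T; simplify:
  satisfied 3 clause(s); 4 remain; assigned so far: [2]
unit clause [4] forces x4=T; simplify:
  drop -4 from [-4, -3, -1] -> [-3, -1]
  satisfied 1 clause(s); 3 remain; assigned so far: [2, 4]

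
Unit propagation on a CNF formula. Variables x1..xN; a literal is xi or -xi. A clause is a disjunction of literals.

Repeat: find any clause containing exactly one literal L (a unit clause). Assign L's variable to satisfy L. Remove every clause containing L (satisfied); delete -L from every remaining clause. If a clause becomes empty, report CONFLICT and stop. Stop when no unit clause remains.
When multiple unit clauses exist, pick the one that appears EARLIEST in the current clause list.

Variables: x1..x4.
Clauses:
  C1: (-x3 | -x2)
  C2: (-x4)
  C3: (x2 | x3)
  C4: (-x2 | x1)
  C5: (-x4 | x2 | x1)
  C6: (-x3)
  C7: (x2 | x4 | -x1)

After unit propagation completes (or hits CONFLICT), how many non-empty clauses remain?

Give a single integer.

Answer: 0

Derivation:
unit clause [-4] forces x4=F; simplify:
  drop 4 from [2, 4, -1] -> [2, -1]
  satisfied 2 clause(s); 5 remain; assigned so far: [4]
unit clause [-3] forces x3=F; simplify:
  drop 3 from [2, 3] -> [2]
  satisfied 2 clause(s); 3 remain; assigned so far: [3, 4]
unit clause [2] forces x2=T; simplify:
  drop -2 from [-2, 1] -> [1]
  satisfied 2 clause(s); 1 remain; assigned so far: [2, 3, 4]
unit clause [1] forces x1=T; simplify:
  satisfied 1 clause(s); 0 remain; assigned so far: [1, 2, 3, 4]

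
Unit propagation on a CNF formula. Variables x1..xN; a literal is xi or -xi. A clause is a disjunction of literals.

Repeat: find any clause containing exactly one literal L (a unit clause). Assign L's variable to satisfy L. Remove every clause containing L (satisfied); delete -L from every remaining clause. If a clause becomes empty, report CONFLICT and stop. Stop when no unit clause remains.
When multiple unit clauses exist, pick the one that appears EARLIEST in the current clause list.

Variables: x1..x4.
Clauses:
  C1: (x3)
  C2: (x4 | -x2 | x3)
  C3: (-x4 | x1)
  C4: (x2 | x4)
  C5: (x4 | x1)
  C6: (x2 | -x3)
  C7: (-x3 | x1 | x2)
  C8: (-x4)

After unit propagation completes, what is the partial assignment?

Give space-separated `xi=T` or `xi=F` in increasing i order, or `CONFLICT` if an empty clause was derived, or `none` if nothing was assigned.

unit clause [3] forces x3=T; simplify:
  drop -3 from [2, -3] -> [2]
  drop -3 from [-3, 1, 2] -> [1, 2]
  satisfied 2 clause(s); 6 remain; assigned so far: [3]
unit clause [2] forces x2=T; simplify:
  satisfied 3 clause(s); 3 remain; assigned so far: [2, 3]
unit clause [-4] forces x4=F; simplify:
  drop 4 from [4, 1] -> [1]
  satisfied 2 clause(s); 1 remain; assigned so far: [2, 3, 4]
unit clause [1] forces x1=T; simplify:
  satisfied 1 clause(s); 0 remain; assigned so far: [1, 2, 3, 4]

Answer: x1=T x2=T x3=T x4=F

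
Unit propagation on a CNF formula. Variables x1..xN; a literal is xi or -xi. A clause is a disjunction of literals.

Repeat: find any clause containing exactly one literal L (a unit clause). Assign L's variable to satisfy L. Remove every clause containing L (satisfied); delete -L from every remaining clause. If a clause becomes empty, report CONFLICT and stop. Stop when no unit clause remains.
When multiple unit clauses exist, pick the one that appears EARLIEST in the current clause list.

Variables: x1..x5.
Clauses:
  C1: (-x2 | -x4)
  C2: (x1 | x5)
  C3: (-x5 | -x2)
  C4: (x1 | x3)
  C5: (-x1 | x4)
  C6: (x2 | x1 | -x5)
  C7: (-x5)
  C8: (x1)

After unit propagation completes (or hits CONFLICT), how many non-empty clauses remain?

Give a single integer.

unit clause [-5] forces x5=F; simplify:
  drop 5 from [1, 5] -> [1]
  satisfied 3 clause(s); 5 remain; assigned so far: [5]
unit clause [1] forces x1=T; simplify:
  drop -1 from [-1, 4] -> [4]
  satisfied 3 clause(s); 2 remain; assigned so far: [1, 5]
unit clause [4] forces x4=T; simplify:
  drop -4 from [-2, -4] -> [-2]
  satisfied 1 clause(s); 1 remain; assigned so far: [1, 4, 5]
unit clause [-2] forces x2=F; simplify:
  satisfied 1 clause(s); 0 remain; assigned so far: [1, 2, 4, 5]

Answer: 0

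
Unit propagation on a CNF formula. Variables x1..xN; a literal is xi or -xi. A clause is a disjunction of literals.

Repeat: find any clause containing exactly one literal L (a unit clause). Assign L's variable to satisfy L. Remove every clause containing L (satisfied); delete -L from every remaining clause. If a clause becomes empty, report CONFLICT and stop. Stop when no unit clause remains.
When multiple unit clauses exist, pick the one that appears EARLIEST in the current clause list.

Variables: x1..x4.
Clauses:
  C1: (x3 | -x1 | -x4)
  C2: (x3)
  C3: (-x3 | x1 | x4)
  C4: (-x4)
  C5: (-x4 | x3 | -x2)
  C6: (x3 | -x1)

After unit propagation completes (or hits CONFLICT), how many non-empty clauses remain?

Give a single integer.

Answer: 0

Derivation:
unit clause [3] forces x3=T; simplify:
  drop -3 from [-3, 1, 4] -> [1, 4]
  satisfied 4 clause(s); 2 remain; assigned so far: [3]
unit clause [-4] forces x4=F; simplify:
  drop 4 from [1, 4] -> [1]
  satisfied 1 clause(s); 1 remain; assigned so far: [3, 4]
unit clause [1] forces x1=T; simplify:
  satisfied 1 clause(s); 0 remain; assigned so far: [1, 3, 4]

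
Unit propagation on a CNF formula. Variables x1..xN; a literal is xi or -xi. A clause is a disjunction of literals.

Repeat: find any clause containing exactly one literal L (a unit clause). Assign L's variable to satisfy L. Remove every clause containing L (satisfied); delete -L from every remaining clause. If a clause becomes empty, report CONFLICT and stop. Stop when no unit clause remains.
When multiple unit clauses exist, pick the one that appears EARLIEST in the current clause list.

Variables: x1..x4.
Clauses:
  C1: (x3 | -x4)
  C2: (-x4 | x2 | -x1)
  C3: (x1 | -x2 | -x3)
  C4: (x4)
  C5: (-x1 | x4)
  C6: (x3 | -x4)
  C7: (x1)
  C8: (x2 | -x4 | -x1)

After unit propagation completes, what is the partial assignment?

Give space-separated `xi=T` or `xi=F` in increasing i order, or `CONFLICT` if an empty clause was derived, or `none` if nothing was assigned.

unit clause [4] forces x4=T; simplify:
  drop -4 from [3, -4] -> [3]
  drop -4 from [-4, 2, -1] -> [2, -1]
  drop -4 from [3, -4] -> [3]
  drop -4 from [2, -4, -1] -> [2, -1]
  satisfied 2 clause(s); 6 remain; assigned so far: [4]
unit clause [3] forces x3=T; simplify:
  drop -3 from [1, -2, -3] -> [1, -2]
  satisfied 2 clause(s); 4 remain; assigned so far: [3, 4]
unit clause [1] forces x1=T; simplify:
  drop -1 from [2, -1] -> [2]
  drop -1 from [2, -1] -> [2]
  satisfied 2 clause(s); 2 remain; assigned so far: [1, 3, 4]
unit clause [2] forces x2=T; simplify:
  satisfied 2 clause(s); 0 remain; assigned so far: [1, 2, 3, 4]

Answer: x1=T x2=T x3=T x4=T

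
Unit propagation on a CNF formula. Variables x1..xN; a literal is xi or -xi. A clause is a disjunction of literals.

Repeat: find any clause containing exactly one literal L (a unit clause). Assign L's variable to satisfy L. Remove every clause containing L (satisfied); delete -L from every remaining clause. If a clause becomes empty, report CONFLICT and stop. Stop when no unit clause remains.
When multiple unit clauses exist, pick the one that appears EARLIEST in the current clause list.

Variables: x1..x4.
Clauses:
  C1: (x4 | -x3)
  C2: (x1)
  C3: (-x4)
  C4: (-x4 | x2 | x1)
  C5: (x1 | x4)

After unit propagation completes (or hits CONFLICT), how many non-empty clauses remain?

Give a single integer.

unit clause [1] forces x1=T; simplify:
  satisfied 3 clause(s); 2 remain; assigned so far: [1]
unit clause [-4] forces x4=F; simplify:
  drop 4 from [4, -3] -> [-3]
  satisfied 1 clause(s); 1 remain; assigned so far: [1, 4]
unit clause [-3] forces x3=F; simplify:
  satisfied 1 clause(s); 0 remain; assigned so far: [1, 3, 4]

Answer: 0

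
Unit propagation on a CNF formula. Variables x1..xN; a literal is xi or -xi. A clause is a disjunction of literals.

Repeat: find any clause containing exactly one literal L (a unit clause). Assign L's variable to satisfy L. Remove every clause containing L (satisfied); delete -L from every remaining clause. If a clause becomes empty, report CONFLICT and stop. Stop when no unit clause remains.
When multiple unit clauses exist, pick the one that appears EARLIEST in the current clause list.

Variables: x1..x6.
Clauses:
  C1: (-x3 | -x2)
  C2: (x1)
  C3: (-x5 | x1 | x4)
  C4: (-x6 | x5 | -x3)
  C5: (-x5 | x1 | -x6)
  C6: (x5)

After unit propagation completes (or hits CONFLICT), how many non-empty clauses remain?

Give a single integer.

unit clause [1] forces x1=T; simplify:
  satisfied 3 clause(s); 3 remain; assigned so far: [1]
unit clause [5] forces x5=T; simplify:
  satisfied 2 clause(s); 1 remain; assigned so far: [1, 5]

Answer: 1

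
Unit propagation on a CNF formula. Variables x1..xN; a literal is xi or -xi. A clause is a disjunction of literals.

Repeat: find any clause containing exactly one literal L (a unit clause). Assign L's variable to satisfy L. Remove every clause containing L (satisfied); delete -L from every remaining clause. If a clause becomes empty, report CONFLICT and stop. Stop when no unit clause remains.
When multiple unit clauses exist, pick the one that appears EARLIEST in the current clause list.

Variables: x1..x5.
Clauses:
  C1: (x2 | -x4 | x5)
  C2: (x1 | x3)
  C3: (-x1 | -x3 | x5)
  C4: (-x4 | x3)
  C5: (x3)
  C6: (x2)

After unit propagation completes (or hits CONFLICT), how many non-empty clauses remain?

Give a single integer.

unit clause [3] forces x3=T; simplify:
  drop -3 from [-1, -3, 5] -> [-1, 5]
  satisfied 3 clause(s); 3 remain; assigned so far: [3]
unit clause [2] forces x2=T; simplify:
  satisfied 2 clause(s); 1 remain; assigned so far: [2, 3]

Answer: 1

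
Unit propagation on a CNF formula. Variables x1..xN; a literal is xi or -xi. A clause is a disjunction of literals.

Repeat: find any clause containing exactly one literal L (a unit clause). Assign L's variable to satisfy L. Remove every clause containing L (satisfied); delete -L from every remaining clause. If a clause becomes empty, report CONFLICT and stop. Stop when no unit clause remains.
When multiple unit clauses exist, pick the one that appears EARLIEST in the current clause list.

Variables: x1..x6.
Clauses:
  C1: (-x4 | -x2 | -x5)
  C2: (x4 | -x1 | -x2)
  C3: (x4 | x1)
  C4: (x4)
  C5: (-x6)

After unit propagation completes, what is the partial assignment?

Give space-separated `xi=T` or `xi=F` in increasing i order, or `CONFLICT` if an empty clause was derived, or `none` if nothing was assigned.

Answer: x4=T x6=F

Derivation:
unit clause [4] forces x4=T; simplify:
  drop -4 from [-4, -2, -5] -> [-2, -5]
  satisfied 3 clause(s); 2 remain; assigned so far: [4]
unit clause [-6] forces x6=F; simplify:
  satisfied 1 clause(s); 1 remain; assigned so far: [4, 6]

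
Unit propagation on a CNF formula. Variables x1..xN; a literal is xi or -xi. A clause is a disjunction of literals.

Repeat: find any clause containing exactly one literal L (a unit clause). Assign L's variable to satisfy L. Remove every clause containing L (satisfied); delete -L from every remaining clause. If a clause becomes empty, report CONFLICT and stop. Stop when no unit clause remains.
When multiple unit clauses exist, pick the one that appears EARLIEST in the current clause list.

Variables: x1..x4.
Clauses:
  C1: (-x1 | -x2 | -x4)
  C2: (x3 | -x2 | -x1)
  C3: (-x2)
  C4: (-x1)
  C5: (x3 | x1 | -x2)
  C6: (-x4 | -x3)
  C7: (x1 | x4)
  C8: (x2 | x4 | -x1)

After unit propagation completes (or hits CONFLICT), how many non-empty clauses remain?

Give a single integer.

Answer: 0

Derivation:
unit clause [-2] forces x2=F; simplify:
  drop 2 from [2, 4, -1] -> [4, -1]
  satisfied 4 clause(s); 4 remain; assigned so far: [2]
unit clause [-1] forces x1=F; simplify:
  drop 1 from [1, 4] -> [4]
  satisfied 2 clause(s); 2 remain; assigned so far: [1, 2]
unit clause [4] forces x4=T; simplify:
  drop -4 from [-4, -3] -> [-3]
  satisfied 1 clause(s); 1 remain; assigned so far: [1, 2, 4]
unit clause [-3] forces x3=F; simplify:
  satisfied 1 clause(s); 0 remain; assigned so far: [1, 2, 3, 4]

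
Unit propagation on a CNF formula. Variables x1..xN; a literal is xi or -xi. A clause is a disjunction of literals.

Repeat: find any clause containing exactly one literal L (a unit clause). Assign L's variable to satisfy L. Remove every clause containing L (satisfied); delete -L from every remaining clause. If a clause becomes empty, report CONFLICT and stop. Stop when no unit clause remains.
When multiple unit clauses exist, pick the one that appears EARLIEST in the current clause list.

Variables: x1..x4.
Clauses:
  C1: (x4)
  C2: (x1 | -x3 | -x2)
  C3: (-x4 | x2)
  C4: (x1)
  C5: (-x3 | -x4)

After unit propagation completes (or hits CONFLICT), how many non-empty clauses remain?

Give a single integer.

Answer: 0

Derivation:
unit clause [4] forces x4=T; simplify:
  drop -4 from [-4, 2] -> [2]
  drop -4 from [-3, -4] -> [-3]
  satisfied 1 clause(s); 4 remain; assigned so far: [4]
unit clause [2] forces x2=T; simplify:
  drop -2 from [1, -3, -2] -> [1, -3]
  satisfied 1 clause(s); 3 remain; assigned so far: [2, 4]
unit clause [1] forces x1=T; simplify:
  satisfied 2 clause(s); 1 remain; assigned so far: [1, 2, 4]
unit clause [-3] forces x3=F; simplify:
  satisfied 1 clause(s); 0 remain; assigned so far: [1, 2, 3, 4]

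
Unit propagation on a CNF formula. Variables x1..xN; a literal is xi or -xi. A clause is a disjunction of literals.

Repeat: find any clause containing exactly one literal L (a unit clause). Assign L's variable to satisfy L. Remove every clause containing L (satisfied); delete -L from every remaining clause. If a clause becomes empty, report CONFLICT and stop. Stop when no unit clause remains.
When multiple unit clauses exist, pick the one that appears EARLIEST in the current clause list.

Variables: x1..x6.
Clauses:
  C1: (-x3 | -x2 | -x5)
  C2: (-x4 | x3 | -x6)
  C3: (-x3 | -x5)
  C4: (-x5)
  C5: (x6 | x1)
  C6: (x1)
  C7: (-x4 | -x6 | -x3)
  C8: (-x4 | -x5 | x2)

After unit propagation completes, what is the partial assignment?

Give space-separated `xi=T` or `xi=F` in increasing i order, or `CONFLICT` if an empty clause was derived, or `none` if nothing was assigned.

Answer: x1=T x5=F

Derivation:
unit clause [-5] forces x5=F; simplify:
  satisfied 4 clause(s); 4 remain; assigned so far: [5]
unit clause [1] forces x1=T; simplify:
  satisfied 2 clause(s); 2 remain; assigned so far: [1, 5]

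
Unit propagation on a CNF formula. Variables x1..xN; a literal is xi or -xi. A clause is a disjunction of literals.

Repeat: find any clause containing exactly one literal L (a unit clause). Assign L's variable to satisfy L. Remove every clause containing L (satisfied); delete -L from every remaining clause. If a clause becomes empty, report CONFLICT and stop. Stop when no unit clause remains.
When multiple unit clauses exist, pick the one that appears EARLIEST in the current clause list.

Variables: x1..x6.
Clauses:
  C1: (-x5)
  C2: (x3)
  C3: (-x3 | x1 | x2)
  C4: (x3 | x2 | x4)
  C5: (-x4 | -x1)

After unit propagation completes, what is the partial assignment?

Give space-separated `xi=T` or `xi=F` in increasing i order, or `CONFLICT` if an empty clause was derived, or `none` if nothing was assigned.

unit clause [-5] forces x5=F; simplify:
  satisfied 1 clause(s); 4 remain; assigned so far: [5]
unit clause [3] forces x3=T; simplify:
  drop -3 from [-3, 1, 2] -> [1, 2]
  satisfied 2 clause(s); 2 remain; assigned so far: [3, 5]

Answer: x3=T x5=F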